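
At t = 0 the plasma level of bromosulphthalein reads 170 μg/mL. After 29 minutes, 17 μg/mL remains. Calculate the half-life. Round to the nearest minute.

9 minutes

A/A₀ = 17/170 ≈ 0.1.
n = log₂(10) ≈ 3.3219 half-lives elapsed in 29 minutes.
t½ = 29/3.3219 ≈ 8.7299 minutes.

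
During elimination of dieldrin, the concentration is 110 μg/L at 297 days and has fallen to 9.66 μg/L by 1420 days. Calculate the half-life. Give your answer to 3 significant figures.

320 days

Over Δt = 1420 − 297 = 1123 days, the level fell by a factor of 110/9.66 ≈ 11.387.
n = log₂(11.387) ≈ 3.5093 half-lives, so t½ = 1123/3.5093 ≈ 320 days.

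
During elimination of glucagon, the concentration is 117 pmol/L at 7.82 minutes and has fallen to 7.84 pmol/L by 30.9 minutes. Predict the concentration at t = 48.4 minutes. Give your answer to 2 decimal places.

1.01 pmol/L

Over Δt = 30.9 − 7.82 = 23.08 minutes, the level fell by a factor of 117/7.84 ≈ 14.923.
n = log₂(14.923) ≈ 3.8995 half-lives, so t½ = 23.08/3.8995 ≈ 5.9187 minutes.
From t = 30.9 to t = 48.4: 7.84 × (1/2)^((48.4−30.9)/5.9187) ≈ 1.0098 pmol/L.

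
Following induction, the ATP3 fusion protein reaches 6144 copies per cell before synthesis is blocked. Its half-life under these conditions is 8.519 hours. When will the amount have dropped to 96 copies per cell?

51.114 hours

96/6144 = 1/64, so 6 half-lives have elapsed.
t = 6 × 8.519 = 51.114 hours.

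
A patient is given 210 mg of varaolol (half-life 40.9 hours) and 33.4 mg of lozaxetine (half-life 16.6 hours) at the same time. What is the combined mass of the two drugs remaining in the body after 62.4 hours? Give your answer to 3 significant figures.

75.4 mg

varaolol: 210 × (1/2)^(62.4/40.9) = 210 × (1/2)^1.5257 ≈ 72.937 mg.
lozaxetine: 33.4 × (1/2)^(62.4/16.6) = 33.4 × (1/2)^3.759 ≈ 2.467 mg.
Total = 72.937 + 2.467 ≈ 75.404 mg.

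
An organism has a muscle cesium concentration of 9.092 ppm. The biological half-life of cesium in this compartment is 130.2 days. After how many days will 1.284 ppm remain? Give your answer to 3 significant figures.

368 days

Fraction remaining = 1.284/9.092 ≈ 0.14122.
n = log₂(9.092/1.284) = ln(7.081)/ln 2 ≈ 2.824 half-lives.
t = n × t½ = 2.824 × 130.2 ≈ 367.68 days.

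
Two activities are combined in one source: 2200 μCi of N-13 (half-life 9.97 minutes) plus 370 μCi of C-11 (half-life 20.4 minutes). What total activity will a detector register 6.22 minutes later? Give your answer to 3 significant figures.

N-13: 2200 × (1/2)^(6.22/9.97) = 2200 × (1/2)^0.62387 ≈ 1427.6 μCi.
C-11: 370 × (1/2)^(6.22/20.4) = 370 × (1/2)^0.3049 ≈ 299.51 μCi.
Total = 1427.6 + 299.51 ≈ 1727.2 μCi.

1730 μCi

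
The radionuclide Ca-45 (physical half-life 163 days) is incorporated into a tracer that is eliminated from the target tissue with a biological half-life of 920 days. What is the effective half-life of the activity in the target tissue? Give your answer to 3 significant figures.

1/t_eff = 1/t_phys + 1/t_biol = 1/163 + 1/920 = 0.0072219 per day.
t_eff = 163 × 920 / (163 + 920) ≈ 138.47 days.

138 days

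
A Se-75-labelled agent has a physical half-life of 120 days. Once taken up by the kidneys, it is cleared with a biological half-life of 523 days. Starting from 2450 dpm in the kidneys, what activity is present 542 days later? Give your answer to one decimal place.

1/t_eff = 1/t_phys + 1/t_biol = 1/120 + 1/523 = 0.010245 per day.
t_eff = 120 × 523 / (120 + 523) ≈ 97.605 days.
Remaining = 2450 × (1/2)^(542/97.605) = 2450 × (1/2)^5.553 ≈ 52.185 dpm.

52.2 dpm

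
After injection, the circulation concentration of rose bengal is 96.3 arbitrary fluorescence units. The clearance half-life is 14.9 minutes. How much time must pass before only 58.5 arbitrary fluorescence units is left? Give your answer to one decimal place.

Fraction remaining = 58.5/96.3 ≈ 0.60748.
n = log₂(96.3/58.5) = ln(1.6462)/ln 2 ≈ 0.7191 half-lives.
t = n × t½ = 0.7191 × 14.9 ≈ 10.715 minutes.

10.7 minutes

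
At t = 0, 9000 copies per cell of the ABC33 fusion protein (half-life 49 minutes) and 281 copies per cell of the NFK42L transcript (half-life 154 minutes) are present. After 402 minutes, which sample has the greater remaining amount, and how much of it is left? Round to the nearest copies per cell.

ABC33 fusion protein: 9000 × (1/2)^8.2041 ≈ 30.519 copies per cell.
NFK42L transcript: 281 × (1/2)^2.6104 ≈ 46.015 copies per cell.
NFK42L transcript has more remaining, at ≈ 46.015 copies per cell.

NFK42L transcript, 46 copies per cell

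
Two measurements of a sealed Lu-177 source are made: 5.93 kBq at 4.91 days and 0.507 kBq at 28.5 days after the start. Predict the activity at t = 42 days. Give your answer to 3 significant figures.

0.124 kBq

Over Δt = 28.5 − 4.91 = 23.59 days, the level fell by a factor of 5.93/0.507 ≈ 11.696.
n = log₂(11.696) ≈ 3.548 half-lives, so t½ = 23.59/3.548 ≈ 6.6489 days.
From t = 28.5 to t = 42: 0.507 × (1/2)^((42−28.5)/6.6489) ≈ 0.12411 kBq.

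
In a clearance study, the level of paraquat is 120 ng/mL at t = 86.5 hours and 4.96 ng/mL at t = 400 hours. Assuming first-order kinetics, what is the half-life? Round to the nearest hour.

68 hours

Over Δt = 400 − 86.5 = 313.5 hours, the level fell by a factor of 120/4.96 ≈ 24.194.
n = log₂(24.194) ≈ 4.5966 half-lives, so t½ = 313.5/4.5966 ≈ 68.203 hours.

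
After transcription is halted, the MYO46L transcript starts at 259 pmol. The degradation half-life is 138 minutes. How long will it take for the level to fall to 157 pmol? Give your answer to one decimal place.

Fraction remaining = 157/259 ≈ 0.60618.
n = log₂(259/157) = ln(1.6497)/ln 2 ≈ 0.72219 half-lives.
t = n × t½ = 0.72219 × 138 ≈ 99.662 minutes.

99.7 minutes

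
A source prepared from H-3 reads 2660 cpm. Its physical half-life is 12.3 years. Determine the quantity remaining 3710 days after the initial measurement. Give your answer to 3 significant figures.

Convert the elapsed time: 3710 days = 10.1644 years.
Number of half-lives: n = 10.1644/12.3 ≈ 0.82637.
Remaining = 2660 × (1/2)^0.82637 = 2660 × 0.56395 ≈ 1500.1 cpm.

1500 cpm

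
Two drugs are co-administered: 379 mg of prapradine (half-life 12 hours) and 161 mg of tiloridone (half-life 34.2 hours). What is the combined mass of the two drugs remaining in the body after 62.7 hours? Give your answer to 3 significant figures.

prapradine: 379 × (1/2)^(62.7/12) = 379 × (1/2)^5.225 ≈ 10.133 mg.
tiloridone: 161 × (1/2)^(62.7/34.2) = 161 × (1/2)^1.8333 ≈ 45.179 mg.
Total = 10.133 + 45.179 ≈ 55.313 mg.

55.3 mg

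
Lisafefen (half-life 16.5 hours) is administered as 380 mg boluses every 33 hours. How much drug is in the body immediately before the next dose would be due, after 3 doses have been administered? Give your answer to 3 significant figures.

The 3 doses were given 99, 66, 33 hours ago.
Total = 380·(1/2)^(99/16.5) + 380·(1/2)^(66/16.5) + 380·(1/2)^(33/16.5)
      = 5.9375 + 23.75 + 95 ≈ 124.69 mg.

125 mg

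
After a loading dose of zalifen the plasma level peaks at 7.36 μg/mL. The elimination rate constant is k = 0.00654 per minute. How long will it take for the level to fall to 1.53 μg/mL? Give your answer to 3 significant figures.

240 minutes

t½ = ln 2 / k = 0.69315 / 0.00654 ≈ 105.99 minutes.
Fraction remaining = 1.53/7.36 ≈ 0.20788.
n = log₂(7.36/1.53) = ln(4.8105)/ln 2 ≈ 2.2662 half-lives.
t = n × t½ = 2.2662 × 105.99 ≈ 240.18 minutes.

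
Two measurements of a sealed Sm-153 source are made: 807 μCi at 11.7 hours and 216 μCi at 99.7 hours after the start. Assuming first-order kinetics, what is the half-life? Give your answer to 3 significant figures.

Over Δt = 99.7 − 11.7 = 88 hours, the level fell by a factor of 807/216 ≈ 3.7361.
n = log₂(3.7361) ≈ 1.9015 half-lives, so t½ = 88/1.9015 ≈ 46.278 hours.

46.3 hours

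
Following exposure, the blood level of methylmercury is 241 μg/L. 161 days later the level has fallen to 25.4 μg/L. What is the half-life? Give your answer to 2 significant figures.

A/A₀ = 25.4/241 ≈ 0.10539.
n = log₂(9.4882) ≈ 3.2461 half-lives elapsed in 161 days.
t½ = 161/3.2461 ≈ 49.597 days.

50 days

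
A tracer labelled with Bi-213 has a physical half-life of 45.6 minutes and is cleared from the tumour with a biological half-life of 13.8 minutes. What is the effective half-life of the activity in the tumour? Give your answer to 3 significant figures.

10.6 minutes

1/t_eff = 1/t_phys + 1/t_biol = 1/45.6 + 1/13.8 = 0.094394 per minute.
t_eff = 45.6 × 13.8 / (45.6 + 13.8) ≈ 10.594 minutes.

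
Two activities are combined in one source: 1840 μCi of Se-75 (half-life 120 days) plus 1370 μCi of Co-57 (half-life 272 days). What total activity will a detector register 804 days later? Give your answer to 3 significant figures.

194 μCi

Se-75: 1840 × (1/2)^(804/120) = 1840 × (1/2)^6.7 ≈ 17.698 μCi.
Co-57: 1370 × (1/2)^(804/272) = 1370 × (1/2)^2.9559 ≈ 176.57 μCi.
Total = 17.698 + 176.57 ≈ 194.27 μCi.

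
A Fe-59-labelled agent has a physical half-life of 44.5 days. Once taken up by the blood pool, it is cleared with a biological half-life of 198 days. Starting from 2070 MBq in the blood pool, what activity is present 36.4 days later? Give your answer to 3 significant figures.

1/t_eff = 1/t_phys + 1/t_biol = 1/44.5 + 1/198 = 0.027522 per day.
t_eff = 44.5 × 198 / (44.5 + 198) ≈ 36.334 days.
Remaining = 2070 × (1/2)^(36.4/36.334) = 2070 × (1/2)^1.0018 ≈ 1033.7 MBq.

1030 MBq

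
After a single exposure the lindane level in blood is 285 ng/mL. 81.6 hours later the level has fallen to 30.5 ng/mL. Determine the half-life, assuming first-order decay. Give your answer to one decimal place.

25.3 hours

A/A₀ = 30.5/285 ≈ 0.10702.
n = log₂(9.3443) ≈ 3.2241 half-lives elapsed in 81.6 hours.
t½ = 81.6/3.2241 ≈ 25.31 hours.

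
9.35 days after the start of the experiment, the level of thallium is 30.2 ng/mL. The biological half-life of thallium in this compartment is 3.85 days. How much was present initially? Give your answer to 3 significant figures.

Number of half-lives elapsed: n = 9.35/3.85 ≈ 2.4286.
A₀ = A × 2^n = 30.2 × 2^2.4286 = 30.2 × 5.3836 ≈ 162.58 ng/mL.

163 ng/mL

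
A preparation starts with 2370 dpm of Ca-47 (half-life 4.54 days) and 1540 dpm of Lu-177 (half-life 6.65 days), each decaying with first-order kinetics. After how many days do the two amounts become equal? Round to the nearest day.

9 days

Set 2370·(1/2)^(t/4.54) = 1540·(1/2)^(t/6.65).
Taking log₂: log₂(2370/1540) = t·(1/4.54 − 1/6.65).
log₂(1.539) = 0.62196; 1/4.54 − 1/6.65 = 0.069888.
t = 0.62196 / 0.069888 ≈ 8.8993 days.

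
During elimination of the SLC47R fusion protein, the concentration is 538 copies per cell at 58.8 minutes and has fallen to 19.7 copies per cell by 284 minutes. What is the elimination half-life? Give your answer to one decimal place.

Over Δt = 284 − 58.8 = 225.2 minutes, the level fell by a factor of 538/19.7 ≈ 27.31.
n = log₂(27.31) ≈ 4.7713 half-lives, so t½ = 225.2/4.7713 ≈ 47.198 minutes.

47.2 minutes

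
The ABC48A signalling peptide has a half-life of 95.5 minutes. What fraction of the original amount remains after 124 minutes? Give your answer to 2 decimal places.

0.41

n = 124/95.5 ≈ 1.2984 half-lives.
Fraction remaining = (1/2)^1.2984 ≈ 0.40657.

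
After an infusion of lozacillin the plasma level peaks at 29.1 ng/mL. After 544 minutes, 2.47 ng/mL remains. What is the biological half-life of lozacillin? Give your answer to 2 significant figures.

A/A₀ = 2.47/29.1 ≈ 0.08488.
n = log₂(11.781) ≈ 3.5584 half-lives elapsed in 544 minutes.
t½ = 544/3.5584 ≈ 152.88 minutes.

150 minutes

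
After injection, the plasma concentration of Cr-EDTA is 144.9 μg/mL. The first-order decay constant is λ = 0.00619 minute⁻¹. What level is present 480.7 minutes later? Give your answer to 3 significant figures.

7.39 μg/mL

t½ = ln 2 / λ = 0.69315 / 0.00619 ≈ 111.98 minutes.
Number of half-lives: n = 480.7/111.98 ≈ 4.2928.
Remaining = 144.9 × (1/2)^4.2928 = 144.9 × 0.05102 ≈ 7.3928 μg/mL.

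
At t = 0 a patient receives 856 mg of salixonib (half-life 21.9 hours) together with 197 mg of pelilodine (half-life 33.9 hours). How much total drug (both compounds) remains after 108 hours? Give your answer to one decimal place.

salixonib: 856 × (1/2)^(108/21.9) = 856 × (1/2)^4.9315 ≈ 28.051 mg.
pelilodine: 197 × (1/2)^(108/33.9) = 197 × (1/2)^3.1858 ≈ 21.649 mg.
Total = 28.051 + 21.649 ≈ 49.699 mg.

49.7 mg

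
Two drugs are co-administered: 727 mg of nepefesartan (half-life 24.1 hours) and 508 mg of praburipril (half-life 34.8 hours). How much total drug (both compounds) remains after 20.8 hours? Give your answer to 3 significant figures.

nepefesartan: 727 × (1/2)^(20.8/24.1) = 727 × (1/2)^0.86307 ≈ 399.69 mg.
praburipril: 508 × (1/2)^(20.8/34.8) = 508 × (1/2)^0.5977 ≈ 335.69 mg.
Total = 399.69 + 335.69 ≈ 735.38 mg.

735 mg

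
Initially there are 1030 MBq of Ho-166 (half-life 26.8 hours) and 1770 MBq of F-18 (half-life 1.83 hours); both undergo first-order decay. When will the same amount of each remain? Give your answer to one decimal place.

1.5 hours

Set 1030·(1/2)^(t/26.8) = 1770·(1/2)^(t/1.83).
Taking log₂: log₂(1030/1770) = t·(1/26.8 − 1/1.83).
log₂(0.58192) = -0.78111; 1/26.8 − 1/1.83 = -0.50913.
t = -0.78111 / -0.50913 ≈ 1.5342 hours.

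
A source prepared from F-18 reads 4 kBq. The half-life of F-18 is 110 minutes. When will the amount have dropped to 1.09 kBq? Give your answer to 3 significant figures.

206 minutes

Fraction remaining = 1.09/4 ≈ 0.2725.
n = log₂(4/1.09) = ln(3.6697)/ln 2 ≈ 1.8757 half-lives.
t = n × t½ = 1.8757 × 110 ≈ 206.32 minutes.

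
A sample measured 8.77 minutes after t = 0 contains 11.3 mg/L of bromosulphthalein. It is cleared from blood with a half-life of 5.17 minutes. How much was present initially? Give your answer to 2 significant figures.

Number of half-lives elapsed: n = 8.77/5.17 ≈ 1.6963.
A₀ = A × 2^n = 11.3 × 2^1.6963 = 11.3 × 3.2407 ≈ 36.62 mg/L.

37 mg/L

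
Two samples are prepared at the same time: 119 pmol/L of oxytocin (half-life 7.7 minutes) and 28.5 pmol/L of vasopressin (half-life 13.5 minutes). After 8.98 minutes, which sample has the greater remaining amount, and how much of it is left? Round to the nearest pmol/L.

oxytocin: 119 × (1/2)^1.1662 ≈ 53.024 pmol/L.
vasopressin: 28.5 × (1/2)^0.66519 ≈ 17.972 pmol/L.
Oxytocin has more remaining, at ≈ 53.024 pmol/L.

oxytocin, 53 pmol/L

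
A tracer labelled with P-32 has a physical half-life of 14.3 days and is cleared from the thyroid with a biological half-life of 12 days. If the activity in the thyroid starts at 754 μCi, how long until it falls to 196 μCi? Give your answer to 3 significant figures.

1/t_eff = 1/t_phys + 1/t_biol = 1/14.3 + 1/12 = 0.15326 per day.
t_eff = 14.3 × 12 / (14.3 + 12) ≈ 6.5247 days.
n = log₂(754/196) ≈ 1.9437; t = 1.9437 × 6.5247 ≈ 12.682 days.

12.7 days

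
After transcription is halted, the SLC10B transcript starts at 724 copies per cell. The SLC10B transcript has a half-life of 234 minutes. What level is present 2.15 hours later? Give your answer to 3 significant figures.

494 copies per cell

Convert the elapsed time: 2.15 hours = 129 minutes.
Number of half-lives: n = 129/234 ≈ 0.55128.
Remaining = 724 × (1/2)^0.55128 = 724 × 0.68241 ≈ 494.07 copies per cell.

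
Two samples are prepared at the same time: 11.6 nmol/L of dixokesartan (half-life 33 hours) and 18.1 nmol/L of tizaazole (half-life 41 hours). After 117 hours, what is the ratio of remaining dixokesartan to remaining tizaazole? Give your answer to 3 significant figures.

0.397

dixokesartan: 11.6 × (1/2)^(117/33) = 11.6 × (1/2)^3.5455 ≈ 0.9935 nmol/L.
tizaazole: 18.1 × (1/2)^(117/41) = 18.1 × (1/2)^2.8537 ≈ 2.504 nmol/L.
Ratio ≈ 0.9935 / 2.504 ≈ 0.39676.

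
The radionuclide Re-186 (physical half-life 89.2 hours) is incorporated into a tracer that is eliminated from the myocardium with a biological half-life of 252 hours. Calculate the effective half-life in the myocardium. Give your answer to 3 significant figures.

65.9 hours

1/t_eff = 1/t_phys + 1/t_biol = 1/89.2 + 1/252 = 0.015179 per hour.
t_eff = 89.2 × 252 / (89.2 + 252) ≈ 65.88 hours.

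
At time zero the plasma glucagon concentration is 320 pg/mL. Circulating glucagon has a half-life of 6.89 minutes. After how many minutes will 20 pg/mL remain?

27.56 minutes

20/320 = 1/16, so 4 half-lives have elapsed.
t = 4 × 6.89 = 27.56 minutes.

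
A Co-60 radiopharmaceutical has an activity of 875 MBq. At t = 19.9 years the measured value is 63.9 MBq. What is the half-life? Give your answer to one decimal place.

5.3 years

A/A₀ = 63.9/875 ≈ 0.073029.
n = log₂(13.693) ≈ 3.7754 half-lives elapsed in 19.9 years.
t½ = 19.9/3.7754 ≈ 5.271 years.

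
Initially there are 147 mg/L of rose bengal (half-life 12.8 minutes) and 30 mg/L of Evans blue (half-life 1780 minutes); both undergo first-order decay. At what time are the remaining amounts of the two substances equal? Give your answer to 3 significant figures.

29.6 minutes

Set 147·(1/2)^(t/12.8) = 30·(1/2)^(t/1780).
Taking log₂: log₂(147/30) = t·(1/12.8 − 1/1780).
log₂(4.9) = 2.2928; 1/12.8 − 1/1780 = 0.077563.
t = 2.2928 / 0.077563 ≈ 29.56 minutes.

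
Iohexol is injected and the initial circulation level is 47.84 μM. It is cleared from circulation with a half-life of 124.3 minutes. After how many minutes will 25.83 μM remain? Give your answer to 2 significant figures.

Fraction remaining = 25.83/47.84 ≈ 0.53992.
n = log₂(47.84/25.83) = ln(1.8521)/ln 2 ≈ 0.88917 half-lives.
t = n × t½ = 0.88917 × 124.3 ≈ 110.52 minutes.

110 minutes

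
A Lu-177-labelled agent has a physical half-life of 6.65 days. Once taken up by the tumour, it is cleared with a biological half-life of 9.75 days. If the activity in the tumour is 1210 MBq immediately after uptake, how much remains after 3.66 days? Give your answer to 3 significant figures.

637 MBq

1/t_eff = 1/t_phys + 1/t_biol = 1/6.65 + 1/9.75 = 0.25294 per day.
t_eff = 6.65 × 9.75 / (6.65 + 9.75) ≈ 3.9535 days.
Remaining = 1210 × (1/2)^(3.66/3.9535) = 1210 × (1/2)^0.92576 ≈ 636.95 MBq.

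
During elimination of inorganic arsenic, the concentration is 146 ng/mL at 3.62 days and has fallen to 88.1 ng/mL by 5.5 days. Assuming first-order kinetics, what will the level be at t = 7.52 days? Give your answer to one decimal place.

Over Δt = 5.5 − 3.62 = 1.88 days, the level fell by a factor of 146/88.1 ≈ 1.6572.
n = log₂(1.6572) ≈ 0.72875 half-lives, so t½ = 1.88/0.72875 ≈ 2.5797 days.
From t = 5.5 to t = 7.52: 88.1 × (1/2)^((7.52−5.5)/2.5797) ≈ 51.199 ng/mL.

51.2 ng/mL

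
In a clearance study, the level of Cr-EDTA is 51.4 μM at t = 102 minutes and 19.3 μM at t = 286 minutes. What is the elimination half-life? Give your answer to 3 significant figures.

Over Δt = 286 − 102 = 184 minutes, the level fell by a factor of 51.4/19.3 ≈ 2.6632.
n = log₂(2.6632) ≈ 1.4132 half-lives, so t½ = 184/1.4132 ≈ 130.2 minutes.

130 minutes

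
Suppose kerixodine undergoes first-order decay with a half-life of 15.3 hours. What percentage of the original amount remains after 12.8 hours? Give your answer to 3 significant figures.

n = 12.8/15.3 ≈ 0.8366 half-lives.
Fraction remaining = (1/2)^0.8366 ≈ 0.55996, i.e. 55.996%.

56.0%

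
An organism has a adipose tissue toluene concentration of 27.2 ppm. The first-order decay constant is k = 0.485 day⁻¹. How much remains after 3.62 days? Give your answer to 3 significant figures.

4.70 ppm

t½ = ln 2 / k = 0.69315 / 0.485 ≈ 1.4292 days.
Number of half-lives: n = 3.62/1.4292 ≈ 2.5329.
Remaining = 27.2 × (1/2)^2.5329 = 27.2 × 0.17279 ≈ 4.6998 ppm.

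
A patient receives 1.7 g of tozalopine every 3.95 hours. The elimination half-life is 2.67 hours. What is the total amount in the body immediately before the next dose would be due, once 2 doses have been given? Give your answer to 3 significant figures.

The 2 doses were given 7.9, 3.95 hours ago.
Total = 1.7·(1/2)^(7.9/2.67) + 1.7·(1/2)^(3.95/2.67)
      = 0.21866 + 0.60968 ≈ 0.82834 g.

0.828 g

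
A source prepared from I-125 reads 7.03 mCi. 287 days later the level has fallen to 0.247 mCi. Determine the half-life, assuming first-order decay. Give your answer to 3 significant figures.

59.4 days

A/A₀ = 0.247/7.03 ≈ 0.035135.
n = log₂(28.462) ≈ 4.8309 half-lives elapsed in 287 days.
t½ = 287/4.8309 ≈ 59.409 days.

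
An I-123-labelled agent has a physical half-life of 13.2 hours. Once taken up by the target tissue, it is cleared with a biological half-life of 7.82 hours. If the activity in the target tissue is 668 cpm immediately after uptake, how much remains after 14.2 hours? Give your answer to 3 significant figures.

1/t_eff = 1/t_phys + 1/t_biol = 1/13.2 + 1/7.82 = 0.20363 per hour.
t_eff = 13.2 × 7.82 / (13.2 + 7.82) ≈ 4.9108 hours.
Remaining = 668 × (1/2)^(14.2/4.9108) = 668 × (1/2)^2.8916 ≈ 90.015 cpm.

90.0 cpm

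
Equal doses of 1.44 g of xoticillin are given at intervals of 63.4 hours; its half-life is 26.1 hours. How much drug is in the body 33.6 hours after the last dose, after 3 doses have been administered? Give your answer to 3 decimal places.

The 3 doses were given 160.4, 97, 33.6 hours ago.
Total = 1.44·(1/2)^(160.4/26.1) + 1.44·(1/2)^(97/26.1) + 1.44·(1/2)^(33.6/26.1)
      = 0.02034 + 0.10954 + 0.58997 ≈ 0.71985 g.

0.720 g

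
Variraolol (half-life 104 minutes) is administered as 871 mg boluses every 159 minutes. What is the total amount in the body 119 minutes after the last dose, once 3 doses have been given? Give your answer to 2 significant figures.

580 mg

The 3 doses were given 437, 278, 119 minutes ago.
Total = 871·(1/2)^(437/104) + 871·(1/2)^(278/104) + 871·(1/2)^(119/104)
      = 47.327 + 136.57 + 394.07 ≈ 577.96 mg.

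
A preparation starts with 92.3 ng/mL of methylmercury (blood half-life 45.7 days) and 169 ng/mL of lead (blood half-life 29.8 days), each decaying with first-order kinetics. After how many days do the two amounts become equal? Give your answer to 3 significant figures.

Set 92.3·(1/2)^(t/45.7) = 169·(1/2)^(t/29.8).
Taking log₂: log₂(92.3/169) = t·(1/45.7 − 1/29.8).
log₂(0.54615) = -0.87262; 1/45.7 − 1/29.8 = -0.011675.
t = -0.87262 / -0.011675 ≈ 74.741 days.

74.7 days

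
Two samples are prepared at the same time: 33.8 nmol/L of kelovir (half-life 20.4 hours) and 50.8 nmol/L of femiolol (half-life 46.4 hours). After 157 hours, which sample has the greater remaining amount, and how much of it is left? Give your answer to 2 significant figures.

femiolol, 4.9 nmol/L

kelovir: 33.8 × (1/2)^7.6961 ≈ 0.16299 nmol/L.
femiolol: 50.8 × (1/2)^3.3836 ≈ 4.8673 nmol/L.
Femiolol has more remaining, at ≈ 4.8673 nmol/L.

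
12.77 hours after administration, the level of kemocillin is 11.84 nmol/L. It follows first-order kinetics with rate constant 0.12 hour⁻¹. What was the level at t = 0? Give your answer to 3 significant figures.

54.8 nmol/L

t½ = ln 2 / λ = 0.69315 / 0.12 ≈ 5.7762 hours.
Number of half-lives elapsed: n = 12.77/5.7762 ≈ 2.2108.
A₀ = A × 2^n = 11.84 × 2^2.2108 = 11.84 × 4.6293 ≈ 54.811 nmol/L.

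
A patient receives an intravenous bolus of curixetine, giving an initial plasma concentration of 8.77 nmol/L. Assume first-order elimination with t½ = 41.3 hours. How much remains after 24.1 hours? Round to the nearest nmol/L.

6 nmol/L

Number of half-lives: n = 24.1/41.3 ≈ 0.58354.
Remaining = 8.77 × (1/2)^0.58354 = 8.77 × 0.66733 ≈ 5.8525 nmol/L.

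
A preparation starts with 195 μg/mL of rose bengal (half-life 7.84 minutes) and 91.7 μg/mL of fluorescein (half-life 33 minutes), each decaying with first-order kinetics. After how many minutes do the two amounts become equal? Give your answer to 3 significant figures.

11.2 minutes

Set 195·(1/2)^(t/7.84) = 91.7·(1/2)^(t/33).
Taking log₂: log₂(195/91.7) = t·(1/7.84 − 1/33).
log₂(2.1265) = 1.0885; 1/7.84 − 1/33 = 0.097248.
t = 1.0885 / 0.097248 ≈ 11.193 minutes.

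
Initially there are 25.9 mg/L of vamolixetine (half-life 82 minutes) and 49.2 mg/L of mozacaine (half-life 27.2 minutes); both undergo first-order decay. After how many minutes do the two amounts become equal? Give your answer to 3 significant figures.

37.7 minutes

Set 25.9·(1/2)^(t/82) = 49.2·(1/2)^(t/27.2).
Taking log₂: log₂(25.9/49.2) = t·(1/82 − 1/27.2).
log₂(0.52642) = -0.92571; 1/82 − 1/27.2 = -0.02457.
t = -0.92571 / -0.02457 ≈ 37.677 minutes.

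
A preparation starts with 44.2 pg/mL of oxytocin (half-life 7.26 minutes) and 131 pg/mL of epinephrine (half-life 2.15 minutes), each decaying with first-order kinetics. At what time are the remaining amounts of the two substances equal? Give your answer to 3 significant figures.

Set 44.2·(1/2)^(t/7.26) = 131·(1/2)^(t/2.15).
Taking log₂: log₂(44.2/131) = t·(1/7.26 − 1/2.15).
log₂(0.3374) = -1.5674; 1/7.26 − 1/2.15 = -0.32738.
t = -1.5674 / -0.32738 ≈ 4.7879 minutes.

4.79 minutes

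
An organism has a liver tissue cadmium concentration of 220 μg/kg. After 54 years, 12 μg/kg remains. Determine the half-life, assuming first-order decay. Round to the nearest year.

A/A₀ = 12/220 ≈ 0.054545.
n = log₂(18.333) ≈ 4.1964 half-lives elapsed in 54 years.
t½ = 54/4.1964 ≈ 12.868 years.

13 years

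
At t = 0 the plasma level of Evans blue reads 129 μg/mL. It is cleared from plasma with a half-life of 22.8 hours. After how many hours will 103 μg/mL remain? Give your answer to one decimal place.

7.4 hours

Fraction remaining = 103/129 ≈ 0.79845.
n = log₂(129/103) = ln(1.2524)/ln 2 ≈ 0.32473 half-lives.
t = n × t½ = 0.32473 × 22.8 ≈ 7.4038 hours.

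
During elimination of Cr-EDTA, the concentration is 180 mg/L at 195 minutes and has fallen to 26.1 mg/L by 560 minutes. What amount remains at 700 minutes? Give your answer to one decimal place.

Over Δt = 560 − 195 = 365 minutes, the level fell by a factor of 180/26.1 ≈ 6.8966.
n = log₂(6.8966) ≈ 2.7859 half-lives, so t½ = 365/2.7859 ≈ 131.02 minutes.
From t = 560 to t = 700: 26.1 × (1/2)^((700−560)/131.02) ≈ 12.444 mg/L.

12.4 mg/L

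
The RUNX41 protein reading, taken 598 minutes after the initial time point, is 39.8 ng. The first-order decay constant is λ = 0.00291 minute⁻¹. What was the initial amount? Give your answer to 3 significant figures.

227 ng

t½ = ln 2 / λ = 0.69315 / 0.00291 ≈ 238.19 minutes.
Number of half-lives elapsed: n = 598/238.19 ≈ 2.5105.
A₀ = A × 2^n = 39.8 × 2^2.5105 = 39.8 × 5.6984 ≈ 226.8 ng.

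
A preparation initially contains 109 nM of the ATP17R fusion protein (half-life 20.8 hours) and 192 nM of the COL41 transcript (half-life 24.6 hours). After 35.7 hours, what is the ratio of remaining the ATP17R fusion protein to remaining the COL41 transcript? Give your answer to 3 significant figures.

ATP17R fusion protein: 109 × (1/2)^(35.7/20.8) = 109 × (1/2)^1.7163 ≈ 33.171 nM.
COL41 transcript: 192 × (1/2)^(35.7/24.6) = 192 × (1/2)^1.4512 ≈ 70.217 nM.
Ratio ≈ 33.171 / 70.217 ≈ 0.4724.

0.472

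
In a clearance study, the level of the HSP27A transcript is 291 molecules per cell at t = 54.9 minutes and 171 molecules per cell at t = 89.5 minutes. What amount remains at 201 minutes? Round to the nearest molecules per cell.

Over Δt = 89.5 − 54.9 = 34.6 minutes, the level fell by a factor of 291/171 ≈ 1.7018.
n = log₂(1.7018) ≈ 0.76702 half-lives, so t½ = 34.6/0.76702 ≈ 45.109 minutes.
From t = 89.5 to t = 201: 171 × (1/2)^((201−89.5)/45.109) ≈ 30.826 molecules per cell.

31 molecules per cell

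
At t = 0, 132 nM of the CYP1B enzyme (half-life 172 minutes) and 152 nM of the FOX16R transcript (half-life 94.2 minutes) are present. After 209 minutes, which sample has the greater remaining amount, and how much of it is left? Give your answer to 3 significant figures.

CYP1B enzyme: 132 × (1/2)^1.2151 ≈ 56.857 nM.
FOX16R transcript: 152 × (1/2)^2.2187 ≈ 32.655 nM.
CYP1B enzyme has more remaining, at ≈ 56.857 nM.

CYP1B enzyme, 56.9 nM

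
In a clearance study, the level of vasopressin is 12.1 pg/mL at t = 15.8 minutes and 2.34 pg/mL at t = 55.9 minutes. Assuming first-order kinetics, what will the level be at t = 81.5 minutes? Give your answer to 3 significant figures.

Over Δt = 55.9 − 15.8 = 40.1 minutes, the level fell by a factor of 12.1/2.34 ≈ 5.1709.
n = log₂(5.1709) ≈ 2.3704 half-lives, so t½ = 40.1/2.3704 ≈ 16.917 minutes.
From t = 55.9 to t = 81.5: 2.34 × (1/2)^((81.5−55.9)/16.917) ≈ 0.81973 pg/mL.

0.820 pg/mL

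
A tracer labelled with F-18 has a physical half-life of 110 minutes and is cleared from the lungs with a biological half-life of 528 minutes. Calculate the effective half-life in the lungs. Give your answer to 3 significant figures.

91.0 minutes

1/t_eff = 1/t_phys + 1/t_biol = 1/110 + 1/528 = 0.010985 per minute.
t_eff = 110 × 528 / (110 + 528) ≈ 91.034 minutes.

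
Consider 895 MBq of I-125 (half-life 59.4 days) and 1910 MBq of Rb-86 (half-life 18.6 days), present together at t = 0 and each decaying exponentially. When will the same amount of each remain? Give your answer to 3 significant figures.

Set 895·(1/2)^(t/59.4) = 1910·(1/2)^(t/18.6).
Taking log₂: log₂(895/1910) = t·(1/59.4 − 1/18.6).
log₂(0.46859) = -1.0936; 1/59.4 − 1/18.6 = -0.036928.
t = -1.0936 / -0.036928 ≈ 29.614 days.

29.6 days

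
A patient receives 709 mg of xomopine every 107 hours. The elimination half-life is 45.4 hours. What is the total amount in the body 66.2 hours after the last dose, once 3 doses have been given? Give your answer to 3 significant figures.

318 mg

The 3 doses were given 280.2, 173.2, 66.2 hours ago.
Total = 709·(1/2)^(280.2/45.4) + 709·(1/2)^(173.2/45.4) + 709·(1/2)^(66.2/45.4)
      = 9.8344 + 50.376 + 258.05 ≈ 318.26 mg.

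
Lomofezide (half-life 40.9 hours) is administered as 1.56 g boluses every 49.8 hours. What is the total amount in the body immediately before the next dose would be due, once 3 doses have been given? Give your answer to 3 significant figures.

1.08 g

The 3 doses were given 149.4, 99.6, 49.8 hours ago.
Total = 1.56·(1/2)^(149.4/40.9) + 1.56·(1/2)^(99.6/40.9) + 1.56·(1/2)^(49.8/40.9)
      = 0.12403 + 0.28844 + 0.67079 ≈ 1.0833 g.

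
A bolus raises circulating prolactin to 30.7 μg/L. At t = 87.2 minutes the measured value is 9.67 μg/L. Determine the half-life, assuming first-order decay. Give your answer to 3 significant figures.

A/A₀ = 9.67/30.7 ≈ 0.31498.
n = log₂(3.1748) ≈ 1.6667 half-lives elapsed in 87.2 minutes.
t½ = 87.2/1.6667 ≈ 52.32 minutes.

52.3 minutes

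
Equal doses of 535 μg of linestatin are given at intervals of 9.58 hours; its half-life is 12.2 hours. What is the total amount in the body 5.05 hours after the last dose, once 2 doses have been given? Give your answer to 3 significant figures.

635 μg

The 2 doses were given 14.63, 5.05 hours ago.
Total = 535·(1/2)^(14.63/12.2) + 535·(1/2)^(5.05/12.2)
      = 233 + 401.56 ≈ 634.56 μg.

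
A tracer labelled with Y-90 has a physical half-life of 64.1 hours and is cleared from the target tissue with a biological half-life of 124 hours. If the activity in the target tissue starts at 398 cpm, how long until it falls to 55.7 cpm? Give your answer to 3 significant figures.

120 hours

1/t_eff = 1/t_phys + 1/t_biol = 1/64.1 + 1/124 = 0.023665 per hour.
t_eff = 64.1 × 124 / (64.1 + 124) ≈ 42.256 hours.
n = log₂(398/55.7) ≈ 2.837; t = 2.837 × 42.256 ≈ 119.88 hours.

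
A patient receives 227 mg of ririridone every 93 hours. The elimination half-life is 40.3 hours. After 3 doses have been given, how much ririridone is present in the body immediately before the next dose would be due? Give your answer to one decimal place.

The 3 doses were given 279, 186, 93 hours ago.
Total = 227·(1/2)^(279/40.3) + 227·(1/2)^(186/40.3) + 227·(1/2)^(93/40.3)
      = 1.8706 + 9.261 + 45.85 ≈ 56.982 mg.

57.0 mg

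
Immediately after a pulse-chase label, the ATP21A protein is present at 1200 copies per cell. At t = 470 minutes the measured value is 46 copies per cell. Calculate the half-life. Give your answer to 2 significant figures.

A/A₀ = 46/1200 ≈ 0.038333.
n = log₂(26.087) ≈ 4.7053 half-lives elapsed in 470 minutes.
t½ = 470/4.7053 ≈ 99.888 minutes.

100 minutes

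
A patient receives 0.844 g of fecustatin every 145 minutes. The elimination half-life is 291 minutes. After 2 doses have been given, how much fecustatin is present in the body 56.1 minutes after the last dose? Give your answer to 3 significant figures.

1.26 g

The 2 doses were given 201.1, 56.1 minutes ago.
Total = 0.844·(1/2)^(201.1/291) + 0.844·(1/2)^(56.1/291)
      = 0.52277 + 0.73843 ≈ 1.2612 g.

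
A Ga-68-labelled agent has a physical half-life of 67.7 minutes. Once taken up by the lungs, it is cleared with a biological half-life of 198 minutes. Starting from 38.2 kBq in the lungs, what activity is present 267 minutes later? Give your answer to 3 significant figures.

1/t_eff = 1/t_phys + 1/t_biol = 1/67.7 + 1/198 = 0.019822 per minute.
t_eff = 67.7 × 198 / (67.7 + 198) ≈ 50.45 minutes.
Remaining = 38.2 × (1/2)^(267/50.45) = 38.2 × (1/2)^5.2924 ≈ 0.97478 kBq.

0.975 kBq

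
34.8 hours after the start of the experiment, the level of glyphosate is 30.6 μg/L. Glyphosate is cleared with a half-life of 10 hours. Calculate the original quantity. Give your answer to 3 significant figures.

Number of half-lives elapsed: n = 34.8/10 ≈ 3.48.
A₀ = A × 2^n = 30.6 × 2^3.48 = 30.6 × 11.158 ≈ 341.43 μg/L.

341 μg/L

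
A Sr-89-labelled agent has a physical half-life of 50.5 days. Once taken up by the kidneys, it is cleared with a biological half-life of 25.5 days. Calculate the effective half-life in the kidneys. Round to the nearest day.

17 days

1/t_eff = 1/t_phys + 1/t_biol = 1/50.5 + 1/25.5 = 0.059018 per day.
t_eff = 50.5 × 25.5 / (50.5 + 25.5) ≈ 16.944 days.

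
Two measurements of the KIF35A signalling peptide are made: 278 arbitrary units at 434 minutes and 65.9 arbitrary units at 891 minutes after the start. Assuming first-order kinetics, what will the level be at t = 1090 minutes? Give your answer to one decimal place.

Over Δt = 891 − 434 = 457 minutes, the level fell by a factor of 278/65.9 ≈ 4.2185.
n = log₂(4.2185) ≈ 2.0767 half-lives, so t½ = 457/2.0767 ≈ 220.06 minutes.
From t = 891 to t = 1090: 65.9 × (1/2)^((1090−891)/220.06) ≈ 35.21 arbitrary units.

35.2 arbitrary units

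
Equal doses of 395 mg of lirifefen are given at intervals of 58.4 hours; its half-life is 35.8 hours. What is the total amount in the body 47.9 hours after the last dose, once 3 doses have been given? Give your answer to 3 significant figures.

The 3 doses were given 164.7, 106.3, 47.9 hours ago.
Total = 395·(1/2)^(164.7/35.8) + 395·(1/2)^(106.3/35.8) + 395·(1/2)^(47.9/35.8)
      = 16.281 + 50.438 + 156.25 ≈ 222.97 mg.

223 mg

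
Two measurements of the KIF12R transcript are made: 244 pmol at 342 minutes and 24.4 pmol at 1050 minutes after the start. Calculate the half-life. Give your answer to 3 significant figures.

213 minutes

Over Δt = 1050 − 342 = 708 minutes, the level fell by a factor of 244/24.4 ≈ 10.
n = log₂(10) ≈ 3.3219 half-lives, so t½ = 708/3.3219 ≈ 213.13 minutes.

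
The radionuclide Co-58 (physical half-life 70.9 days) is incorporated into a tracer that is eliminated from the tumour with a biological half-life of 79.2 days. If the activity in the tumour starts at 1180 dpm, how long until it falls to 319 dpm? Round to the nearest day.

71 days

1/t_eff = 1/t_phys + 1/t_biol = 1/70.9 + 1/79.2 = 0.026731 per day.
t_eff = 70.9 × 79.2 / (70.9 + 79.2) ≈ 37.41 days.
n = log₂(1180/319) ≈ 1.8872; t = 1.8872 × 37.41 ≈ 70.599 days.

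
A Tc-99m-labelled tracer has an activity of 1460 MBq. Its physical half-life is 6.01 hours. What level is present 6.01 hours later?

730 MBq

Elapsed time is 1 half-life (6.01/6.01).
Each half-life halves the amount: 1460 × (1/2)^1 = 1460/2 = 730 MBq.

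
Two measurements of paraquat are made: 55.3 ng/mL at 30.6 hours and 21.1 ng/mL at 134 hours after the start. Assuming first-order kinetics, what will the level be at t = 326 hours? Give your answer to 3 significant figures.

3.53 ng/mL

Over Δt = 134 − 30.6 = 103.4 hours, the level fell by a factor of 55.3/21.1 ≈ 2.6209.
n = log₂(2.6209) ≈ 1.39 half-lives, so t½ = 103.4/1.39 ≈ 74.387 hours.
From t = 134 to t = 326: 21.1 × (1/2)^((326−134)/74.387) ≈ 3.5261 ng/mL.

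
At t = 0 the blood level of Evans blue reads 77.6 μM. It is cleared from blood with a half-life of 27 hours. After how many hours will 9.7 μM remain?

9.7/77.6 = 1/8, so 3 half-lives have elapsed.
t = 3 × 27 = 81 hours.

81 hours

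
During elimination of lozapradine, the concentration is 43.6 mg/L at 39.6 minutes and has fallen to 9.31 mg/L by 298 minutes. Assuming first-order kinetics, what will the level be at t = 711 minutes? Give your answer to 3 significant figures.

Over Δt = 298 − 39.6 = 258.4 minutes, the level fell by a factor of 43.6/9.31 ≈ 4.6831.
n = log₂(4.6831) ≈ 2.2275 half-lives, so t½ = 258.4/2.2275 ≈ 116.01 minutes.
From t = 298 to t = 711: 9.31 × (1/2)^((711−298)/116.01) ≈ 0.78928 mg/L.

0.789 mg/L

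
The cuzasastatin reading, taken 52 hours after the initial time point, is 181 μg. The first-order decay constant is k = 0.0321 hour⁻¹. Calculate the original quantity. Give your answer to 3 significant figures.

961 μg

t½ = ln 2 / k = 0.69315 / 0.0321 ≈ 21.593 hours.
Number of half-lives elapsed: n = 52/21.593 ≈ 2.4081.
A₀ = A × 2^n = 181 × 2^2.4081 = 181 × 5.3079 ≈ 960.73 μg.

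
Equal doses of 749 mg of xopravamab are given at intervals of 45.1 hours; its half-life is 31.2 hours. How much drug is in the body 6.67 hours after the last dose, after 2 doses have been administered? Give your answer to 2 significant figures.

880 mg

The 2 doses were given 51.77, 6.67 hours ago.
Total = 749·(1/2)^(51.77/31.2) + 749·(1/2)^(6.67/31.2)
      = 237.13 + 645.84 ≈ 882.97 mg.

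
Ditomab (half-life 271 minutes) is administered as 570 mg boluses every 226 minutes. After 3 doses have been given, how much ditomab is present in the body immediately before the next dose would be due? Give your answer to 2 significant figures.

The 3 doses were given 678, 452, 226 minutes ago.
Total = 570·(1/2)^(678/271) + 570·(1/2)^(452/271) + 570·(1/2)^(226/271)
      = 100.63 + 179.39 + 319.77 ≈ 599.79 mg.

600 mg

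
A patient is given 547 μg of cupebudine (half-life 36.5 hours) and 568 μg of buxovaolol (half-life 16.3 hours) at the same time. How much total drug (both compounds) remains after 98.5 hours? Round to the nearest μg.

cupebudine: 547 × (1/2)^(98.5/36.5) = 547 × (1/2)^2.6986 ≈ 84.259 μg.
buxovaolol: 568 × (1/2)^(98.5/16.3) = 568 × (1/2)^6.0429 ≈ 8.6147 μg.
Total = 84.259 + 8.6147 ≈ 92.874 μg.

93 μg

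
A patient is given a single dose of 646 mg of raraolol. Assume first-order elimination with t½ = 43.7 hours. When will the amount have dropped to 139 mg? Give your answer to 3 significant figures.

Fraction remaining = 139/646 ≈ 0.21517.
n = log₂(646/139) = ln(4.6475)/ln 2 ≈ 2.2164 half-lives.
t = n × t½ = 2.2164 × 43.7 ≈ 96.859 hours.

96.9 hours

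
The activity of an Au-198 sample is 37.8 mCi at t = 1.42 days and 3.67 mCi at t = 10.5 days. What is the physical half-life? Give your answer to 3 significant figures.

Over Δt = 10.5 − 1.42 = 9.08 days, the level fell by a factor of 37.8/3.67 ≈ 10.3.
n = log₂(10.3) ≈ 3.3645 half-lives, so t½ = 9.08/3.3645 ≈ 2.6987 days.

2.70 days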